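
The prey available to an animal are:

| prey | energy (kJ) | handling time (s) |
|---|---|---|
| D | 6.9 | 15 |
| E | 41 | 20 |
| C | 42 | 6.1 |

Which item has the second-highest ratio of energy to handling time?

In descending order of E/h:
C: 42/6.1 = 6.89 kJ/s
E: 41/20 = 2.05 kJ/s
D: 6.9/15 = 0.46 kJ/s

E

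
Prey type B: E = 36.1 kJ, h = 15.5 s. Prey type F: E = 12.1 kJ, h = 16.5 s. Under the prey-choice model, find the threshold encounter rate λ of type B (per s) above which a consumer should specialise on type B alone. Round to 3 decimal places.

0.030 per s

The zero-one rule: include type F iff E₂/h₂ > λE₁/(1+λh₁). Equality gives the switch point.
λE₁h₂ = E₂ + λE₂h₁ ⇒ λ = E₂/(E₁h₂ − E₂h₁) = 12.1/(595.6 − 187.5) = 0.02965 per s.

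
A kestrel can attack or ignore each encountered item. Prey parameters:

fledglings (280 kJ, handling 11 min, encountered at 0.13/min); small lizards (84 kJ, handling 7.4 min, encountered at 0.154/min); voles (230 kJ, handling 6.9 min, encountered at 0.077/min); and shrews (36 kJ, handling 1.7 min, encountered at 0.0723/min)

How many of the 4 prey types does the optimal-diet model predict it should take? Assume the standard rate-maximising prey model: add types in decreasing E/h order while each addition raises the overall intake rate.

Rank by E/h (kJ/min): voles 33.3, fledglings 25.5, shrews 21.2, small lizards 11.4. Include each in turn until the next type's E/h falls below the running intake rate.
Rate on top 1: 11.57. fledglings: 25.5 > 11.57 → include.
Rate on top 2: 18.27. shrews: 21.2 > 18.27 → include.
Rate on top 3: 18.39. small lizards: 11.4 < 18.39 → exclude; stop.
Optimal diet: voles, fledglings, shrews — 3 of 4 types.

3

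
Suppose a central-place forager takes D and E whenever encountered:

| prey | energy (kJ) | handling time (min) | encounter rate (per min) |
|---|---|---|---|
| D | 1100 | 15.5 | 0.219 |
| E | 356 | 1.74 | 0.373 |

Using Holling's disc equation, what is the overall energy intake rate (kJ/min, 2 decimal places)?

74.09 kJ/min

R = (0.219×1100 + 0.373×356) / (1 + 0.219×15.5 + 0.373×1.74) = 373.7/5.044 = 74.09 kJ/min.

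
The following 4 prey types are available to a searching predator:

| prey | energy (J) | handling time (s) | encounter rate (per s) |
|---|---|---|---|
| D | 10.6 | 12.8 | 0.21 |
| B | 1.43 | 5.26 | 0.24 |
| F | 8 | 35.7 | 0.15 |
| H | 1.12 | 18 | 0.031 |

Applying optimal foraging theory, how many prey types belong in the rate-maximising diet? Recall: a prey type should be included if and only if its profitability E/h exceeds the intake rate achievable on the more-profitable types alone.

Rank by E/h (J/s): D 0.828, B 0.272, F 0.224, H 0.0622. Include each in turn until the next type's E/h falls below the running intake rate.
Rate on top 1: 0.6036. B: 0.272 < 0.6036 → exclude; stop.
Optimal diet: D — 1 of 4 types.

1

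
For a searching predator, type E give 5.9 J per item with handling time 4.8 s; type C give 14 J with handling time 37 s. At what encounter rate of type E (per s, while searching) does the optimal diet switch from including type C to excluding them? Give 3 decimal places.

0.093 per s

The zero-one rule: include type C iff E₂/h₂ > λE₁/(1+λh₁). Equality gives the switch point.
λE₁h₂ = E₂ + λE₂h₁ ⇒ λ = E₂/(E₁h₂ − E₂h₁) = 14/(218.3 − 67.2) = 0.09265 per s.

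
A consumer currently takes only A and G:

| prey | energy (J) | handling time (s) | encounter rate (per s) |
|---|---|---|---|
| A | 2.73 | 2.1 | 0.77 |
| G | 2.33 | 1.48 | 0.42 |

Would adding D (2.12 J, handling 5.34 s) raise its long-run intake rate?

Current rate: (0.77×2.73 + 0.42×2.33)/(1 + 0.77×2.1 + 0.42×1.48) = 0.9512 J/s.
D: E/h = 2.12/5.34 = 0.397 J/s.
0.397 < 0.9512, so adding D would lower the average — exclude it.

No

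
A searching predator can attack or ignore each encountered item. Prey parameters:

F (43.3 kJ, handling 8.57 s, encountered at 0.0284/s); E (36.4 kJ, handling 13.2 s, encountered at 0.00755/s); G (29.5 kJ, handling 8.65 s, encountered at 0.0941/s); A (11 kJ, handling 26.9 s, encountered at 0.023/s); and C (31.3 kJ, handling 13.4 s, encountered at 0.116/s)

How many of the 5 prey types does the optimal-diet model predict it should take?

4

E/h in descending order: F 5.05, G 3.41, E 2.76, C 2.34, A 0.409 kJ/s. The optimal diet is the largest prefix of this list for which every included type satisfies E_i/h_i > R on the types above it.
Rate on top 1: 0.989. G: 3.41 > 0.989 → include.
Rate on top 2: 1.947. E: 2.76 > 1.947 → include.
Rate on top 3: 1.984. C: 2.34 > 1.984 → include.
Rate on top 4: 2.132. A: 0.409 < 2.132 → exclude; stop.
Optimal diet: F, G, E, C — 4 of 5 types.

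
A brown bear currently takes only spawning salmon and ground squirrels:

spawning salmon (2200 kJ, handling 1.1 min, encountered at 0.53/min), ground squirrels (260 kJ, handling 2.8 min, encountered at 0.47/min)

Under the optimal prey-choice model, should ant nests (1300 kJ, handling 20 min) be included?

On spawning salmon and ground squirrels alone, R = ΣλE/(1+Σλh) = 1288/2.899 = 444.4 kJ/min.
Profitability of ant nests: 1300/20 = 65 kJ/min.
Since 65 < R, time spent handling ant nests is better spent searching.

No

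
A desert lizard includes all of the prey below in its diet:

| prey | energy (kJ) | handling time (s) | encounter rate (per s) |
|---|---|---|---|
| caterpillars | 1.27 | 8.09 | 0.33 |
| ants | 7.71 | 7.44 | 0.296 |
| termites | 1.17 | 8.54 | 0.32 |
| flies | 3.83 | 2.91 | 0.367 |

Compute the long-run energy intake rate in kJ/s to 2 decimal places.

R = Σλ_iE_i / (1 + Σλ_ih_i)
Numerator: 0.33×1.27 + 0.296×7.71 + 0.32×1.17 + 0.367×3.83 = 4.481
Denominator: 1 + 0.33×8.09 + 0.296×7.44 + 0.32×8.54 + 0.367×2.91 = 9.673
R = 4.481/9.673 = 0.4633 kJ/s

0.46 kJ/s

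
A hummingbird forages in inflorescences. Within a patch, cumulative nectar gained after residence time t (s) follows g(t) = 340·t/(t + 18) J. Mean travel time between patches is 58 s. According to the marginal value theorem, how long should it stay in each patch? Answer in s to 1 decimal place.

By the marginal value theorem, leave when the instantaneous gain rate g'(t) equals the habitat-wide average g(t)/(T + t).
g'(t) = 340·18/(t + 18)². Setting 340·18/(t+18)² = 340t/[(t+18)(58+t)] gives 18(58+t) = t(t+18), so t² = 18×58 = 1044.
t* = √1044 = 32.31 s.

32.3 s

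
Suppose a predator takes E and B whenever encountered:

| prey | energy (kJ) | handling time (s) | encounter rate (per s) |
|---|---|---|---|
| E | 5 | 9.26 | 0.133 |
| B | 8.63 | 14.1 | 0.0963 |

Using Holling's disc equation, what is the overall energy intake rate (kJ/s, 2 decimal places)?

R = (0.133×5 + 0.0963×8.63) / (1 + 0.133×9.26 + 0.0963×14.1) = 1.496/3.589 = 0.4168 kJ/s.

0.42 kJ/s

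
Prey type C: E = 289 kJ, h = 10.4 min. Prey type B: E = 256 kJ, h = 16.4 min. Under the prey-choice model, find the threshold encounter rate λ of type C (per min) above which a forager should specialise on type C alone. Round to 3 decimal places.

0.123 per min

The zero-one rule: include type B iff E₂/h₂ > λE₁/(1+λh₁). Equality gives the switch point.
λE₁h₂ = E₂ + λE₂h₁ ⇒ λ = E₂/(E₁h₂ − E₂h₁) = 256/(4740 − 2662) = 0.1232 per min.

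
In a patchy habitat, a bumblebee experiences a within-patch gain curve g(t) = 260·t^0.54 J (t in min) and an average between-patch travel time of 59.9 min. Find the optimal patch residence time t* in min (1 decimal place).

Maximise g(t)/(T+t): set derivative to zero → g'(t)(T+t) = g(t).
g'(t) = 0.54·260·t^-0.46. Setting 0.54·260·t^-0.46 = 260·t^0.54/(59.9+t) gives 0.54(59.9+t) = t, so 0.46·t = 0.54×59.9.
t* = 0.54×59.9/0.46 = 70.32 min.

70.3 min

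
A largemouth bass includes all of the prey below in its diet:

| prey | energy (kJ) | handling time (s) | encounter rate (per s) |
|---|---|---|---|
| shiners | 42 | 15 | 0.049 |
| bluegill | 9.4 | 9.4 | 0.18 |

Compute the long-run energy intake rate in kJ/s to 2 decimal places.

R = Σλ_iE_i / (1 + Σλ_ih_i)
Numerator: 0.049×42 + 0.18×9.4 = 3.75
Denominator: 1 + 0.049×15 + 0.18×9.4 = 3.427
R = 3.75/3.427 = 1.094 kJ/s

1.09 kJ/s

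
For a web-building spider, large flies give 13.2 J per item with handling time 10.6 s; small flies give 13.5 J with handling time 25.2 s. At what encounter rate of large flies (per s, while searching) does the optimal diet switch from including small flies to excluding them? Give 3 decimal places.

The zero-one rule: include small flies iff E₂/h₂ > λE₁/(1+λh₁). Equality gives the switch point.
λE₁h₂ = E₂ + λE₂h₁ ⇒ λ = E₂/(E₁h₂ − E₂h₁) = 13.5/(332.6 − 143.1) = 0.07123 per s.

0.071 per s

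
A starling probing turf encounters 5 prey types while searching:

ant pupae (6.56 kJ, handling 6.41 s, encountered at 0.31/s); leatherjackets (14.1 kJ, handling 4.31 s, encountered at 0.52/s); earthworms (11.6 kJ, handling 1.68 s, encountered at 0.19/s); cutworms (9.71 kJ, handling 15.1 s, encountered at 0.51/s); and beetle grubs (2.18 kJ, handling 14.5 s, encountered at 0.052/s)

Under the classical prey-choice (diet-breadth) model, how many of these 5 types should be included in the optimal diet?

Rank by E/h (kJ/s): earthworms 6.9, leatherjackets 3.27, ant pupae 1.02, cutworms 0.643, beetle grubs 0.15. Include each in turn until the next type's E/h falls below the running intake rate.
Rate on top 1: 1.671. leatherjackets: 3.27 > 1.671 → include.
Rate on top 2: 2.678. ant pupae: 1.02 < 2.678 → exclude; stop.
Optimal diet: earthworms, leatherjackets — 2 of 5 types.

2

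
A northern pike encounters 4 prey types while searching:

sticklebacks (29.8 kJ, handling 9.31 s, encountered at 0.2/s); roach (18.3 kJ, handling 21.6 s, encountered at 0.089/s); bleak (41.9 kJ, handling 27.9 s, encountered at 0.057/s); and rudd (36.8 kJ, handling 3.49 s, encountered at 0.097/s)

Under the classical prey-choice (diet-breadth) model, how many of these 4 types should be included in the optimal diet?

2

Rank by E/h (kJ/s): rudd 10.5, sticklebacks 3.2, bleak 1.5, roach 0.847. Include each in turn until the next type's E/h falls below the running intake rate.
Rate on top 1: 2.667. sticklebacks: 3.2 > 2.667 → include.
Rate on top 2: 2.978. bleak: 1.5 < 2.978 → exclude; stop.
Optimal diet: rudd, sticklebacks — 2 of 4 types.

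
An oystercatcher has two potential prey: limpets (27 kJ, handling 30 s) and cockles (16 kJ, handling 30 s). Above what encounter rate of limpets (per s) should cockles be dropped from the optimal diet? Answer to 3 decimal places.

0.048 per s

The zero-one rule: include cockles iff E₂/h₂ > λE₁/(1+λh₁). Equality gives the switch point.
λE₁h₂ = E₂ + λE₂h₁ ⇒ λ = E₂/(E₁h₂ − E₂h₁) = 16/(810 − 480) = 0.04848 per s.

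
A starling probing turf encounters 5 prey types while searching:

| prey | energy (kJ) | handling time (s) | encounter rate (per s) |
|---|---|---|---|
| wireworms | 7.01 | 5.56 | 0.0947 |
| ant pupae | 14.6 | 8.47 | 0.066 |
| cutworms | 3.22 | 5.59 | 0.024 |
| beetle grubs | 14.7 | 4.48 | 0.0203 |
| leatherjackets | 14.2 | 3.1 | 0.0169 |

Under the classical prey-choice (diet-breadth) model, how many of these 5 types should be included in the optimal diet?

4

Rank by E/h (kJ/s): leatherjackets 4.58, beetle grubs 3.28, ant pupae 1.72, wireworms 1.26, cutworms 0.576. Include each in turn until the next type's E/h falls below the running intake rate.
Rate on top 1: 0.228. beetle grubs: 3.28 > 0.228 → include.
Rate on top 2: 0.4709. ant pupae: 1.72 > 0.4709 → include.
Rate on top 3: 0.8823. wireworms: 1.26 > 0.8823 → include.
Rate on top 4: 0.9717. cutworms: 0.576 < 0.9717 → exclude; stop.
Optimal diet: leatherjackets, beetle grubs, ant pupae, wireworms — 4 of 5 types.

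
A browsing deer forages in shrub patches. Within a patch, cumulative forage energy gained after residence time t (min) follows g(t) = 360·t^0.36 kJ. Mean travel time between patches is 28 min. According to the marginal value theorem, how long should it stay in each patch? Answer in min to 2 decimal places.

15.75 min

By the marginal value theorem, leave when the instantaneous gain rate g'(t) equals the habitat-wide average g(t)/(T + t).
g'(t) = 0.36·360·t^-0.64. Setting 0.36·360·t^-0.64 = 360·t^0.36/(28+t) gives 0.36(28+t) = t, so 0.64·t = 0.36×28.
t* = 0.36×28/0.64 = 15.75 min.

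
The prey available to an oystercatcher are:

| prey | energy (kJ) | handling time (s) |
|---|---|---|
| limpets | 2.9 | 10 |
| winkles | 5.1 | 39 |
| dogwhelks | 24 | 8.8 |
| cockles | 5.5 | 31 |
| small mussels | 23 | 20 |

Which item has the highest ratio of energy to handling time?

Profitability E/h (kJ/s): limpets = 2.9/10 = 0.29, winkles = 5.1/39 = 0.131, dogwhelks = 24/8.8 = 2.73, cockles = 5.5/31 = 0.177, small mussels = 23/20 = 1.15.
Ranked: dogwhelks > small mussels > limpets > cockles > winkles.

dogwhelks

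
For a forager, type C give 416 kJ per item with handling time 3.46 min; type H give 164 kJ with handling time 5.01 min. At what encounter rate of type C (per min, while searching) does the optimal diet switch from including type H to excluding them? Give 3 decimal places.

At the threshold, the rate on type C alone equals the profitability of type H: λ·416/(1 + λ·3.46) = 164/5.01 = 32.73.
Rearranging, λ(416 − 32.73×3.46) = 32.73, so λ = 32.73/302.7 = 0.1081 per min.

0.108 per min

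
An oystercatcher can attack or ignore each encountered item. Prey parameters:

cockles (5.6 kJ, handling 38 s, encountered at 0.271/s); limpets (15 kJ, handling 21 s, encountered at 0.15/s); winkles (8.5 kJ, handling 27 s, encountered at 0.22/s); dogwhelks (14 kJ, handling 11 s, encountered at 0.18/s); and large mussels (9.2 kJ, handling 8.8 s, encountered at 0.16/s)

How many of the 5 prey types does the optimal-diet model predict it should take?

2

E/h in descending order: dogwhelks 1.27, large mussels 1.05, limpets 0.714, winkles 0.315, cockles 0.147 kJ/s. The optimal diet is the largest prefix of this list for which every included type satisfies E_i/h_i > R on the types above it.
Rate on top 1: 0.8456. large mussels: 1.05 > 0.8456 → include.
Rate on top 2: 0.9098. limpets: 0.714 < 0.9098 → exclude; stop.
Optimal diet: dogwhelks, large mussels — 2 of 5 types.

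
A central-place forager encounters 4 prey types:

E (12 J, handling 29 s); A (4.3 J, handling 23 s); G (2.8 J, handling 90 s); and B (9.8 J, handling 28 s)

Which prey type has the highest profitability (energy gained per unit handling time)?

In descending order of E/h:
E: 12/29 = 0.414 J/s
B: 9.8/28 = 0.35 J/s
A: 4.3/23 = 0.187 J/s
G: 2.8/90 = 0.0311 J/s

E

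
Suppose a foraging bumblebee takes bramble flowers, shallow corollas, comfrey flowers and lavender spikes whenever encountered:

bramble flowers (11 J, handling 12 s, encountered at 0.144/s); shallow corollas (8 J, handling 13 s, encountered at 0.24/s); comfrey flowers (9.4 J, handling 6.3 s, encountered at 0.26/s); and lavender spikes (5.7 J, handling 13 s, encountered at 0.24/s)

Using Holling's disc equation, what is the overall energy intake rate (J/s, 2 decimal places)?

Energy encountered per unit search time: 0.144×11 + 0.24×8 + 0.26×9.4 + 0.24×5.7 = 7.316 J/s.
Handling time per unit search time: 0.144×12 + 0.24×13 + 0.26×6.3 + 0.24×13 = 9.606.
Rate = 7.316/(1 + 9.606) = 0.6898 J/s.

0.69 J/s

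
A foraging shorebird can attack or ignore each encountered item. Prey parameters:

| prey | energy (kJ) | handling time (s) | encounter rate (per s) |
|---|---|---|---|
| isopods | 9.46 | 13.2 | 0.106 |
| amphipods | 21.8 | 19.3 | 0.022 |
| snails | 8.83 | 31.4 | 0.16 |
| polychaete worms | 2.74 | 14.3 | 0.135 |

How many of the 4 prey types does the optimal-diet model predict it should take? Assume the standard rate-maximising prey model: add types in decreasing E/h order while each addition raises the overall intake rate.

2

Profitabilities (E/h, kJ/s): amphipods 1.13, isopods 0.717, snails 0.281, polychaete worms 0.192. Add prey in this order while the next type's profitability exceeds the intake rate on those already taken.
Rate on top 1: 0.3367. isopods: 0.717 > 0.3367 → include.
Rate on top 2: 0.525. snails: 0.281 < 0.525 → exclude; stop.
Optimal diet: amphipods, isopods — 2 of 4 types.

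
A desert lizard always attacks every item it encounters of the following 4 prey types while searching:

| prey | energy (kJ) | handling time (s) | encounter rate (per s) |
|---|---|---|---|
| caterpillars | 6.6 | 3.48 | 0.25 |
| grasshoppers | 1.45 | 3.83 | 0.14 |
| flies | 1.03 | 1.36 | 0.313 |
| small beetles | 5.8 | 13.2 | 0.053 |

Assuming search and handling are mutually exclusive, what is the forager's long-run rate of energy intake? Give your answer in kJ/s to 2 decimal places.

R = (0.25×6.6 + 0.14×1.45 + 0.313×1.03 + 0.053×5.8) / (1 + 0.25×3.48 + 0.14×3.83 + 0.313×1.36 + 0.053×13.2) = 2.483/3.531 = 0.703 kJ/s.

0.70 kJ/s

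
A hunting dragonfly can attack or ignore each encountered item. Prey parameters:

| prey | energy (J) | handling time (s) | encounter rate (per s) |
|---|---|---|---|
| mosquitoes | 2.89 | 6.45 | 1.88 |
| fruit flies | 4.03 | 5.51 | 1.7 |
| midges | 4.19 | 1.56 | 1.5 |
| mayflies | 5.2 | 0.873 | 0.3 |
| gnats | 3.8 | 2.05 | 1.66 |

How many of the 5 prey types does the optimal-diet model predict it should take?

Rank by E/h (J/s): mayflies 5.96, midges 2.69, gnats 1.85, fruit flies 0.731, mosquitoes 0.448. Include each in turn until the next type's E/h falls below the running intake rate.
Rate on top 1: 1.236. midges: 2.69 > 1.236 → include.
Rate on top 2: 2.178. gnats: 1.85 < 2.178 → exclude; stop.
Optimal diet: mayflies, midges — 2 of 5 types.

2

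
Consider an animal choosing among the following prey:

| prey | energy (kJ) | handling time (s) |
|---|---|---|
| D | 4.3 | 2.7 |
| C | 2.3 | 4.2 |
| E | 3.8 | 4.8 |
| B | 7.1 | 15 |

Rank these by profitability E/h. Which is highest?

Profitability E/h (kJ/s): D = 4.3/2.7 = 1.59, C = 2.3/4.2 = 0.548, E = 3.8/4.8 = 0.792, B = 7.1/15 = 0.473.
Ranked: D > E > C > B.

D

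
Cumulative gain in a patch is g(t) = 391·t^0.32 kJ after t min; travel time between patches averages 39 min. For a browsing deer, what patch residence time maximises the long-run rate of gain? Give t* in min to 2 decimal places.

Maximise g(t)/(T+t): set derivative to zero → g'(t)(T+t) = g(t).
g'(t) = 0.32·391·t^-0.68. Setting 0.32·391·t^-0.68 = 391·t^0.32/(39+t) gives 0.32(39+t) = t, so 0.68·t = 0.32×39.
t* = 0.32×39/0.68 = 18.35 min.

18.35 min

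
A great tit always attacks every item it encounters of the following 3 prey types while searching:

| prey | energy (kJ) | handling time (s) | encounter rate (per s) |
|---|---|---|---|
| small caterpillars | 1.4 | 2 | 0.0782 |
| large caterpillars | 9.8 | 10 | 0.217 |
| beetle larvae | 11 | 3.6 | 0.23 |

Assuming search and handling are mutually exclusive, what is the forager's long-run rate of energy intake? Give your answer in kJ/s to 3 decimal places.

1.147 kJ/s

R = (0.0782×1.4 + 0.217×9.8 + 0.23×11) / (1 + 0.0782×2 + 0.217×10 + 0.23×3.6) = 4.766/4.154 = 1.147 kJ/s.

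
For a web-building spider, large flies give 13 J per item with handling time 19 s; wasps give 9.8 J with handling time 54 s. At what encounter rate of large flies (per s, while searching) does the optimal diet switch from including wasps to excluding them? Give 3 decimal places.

0.019 per s

The zero-one rule: include wasps iff E₂/h₂ > λE₁/(1+λh₁). Equality gives the switch point.
λE₁h₂ = E₂ + λE₂h₁ ⇒ λ = E₂/(E₁h₂ − E₂h₁) = 9.8/(702 − 186.2) = 0.019 per s.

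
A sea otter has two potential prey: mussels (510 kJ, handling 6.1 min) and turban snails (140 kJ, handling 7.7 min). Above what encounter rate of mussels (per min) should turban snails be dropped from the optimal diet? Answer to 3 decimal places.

0.046 per min

Drop turban snails once their profitability E₂/h₂ falls below the rate achievable on mussels alone: E₂/h₂ = λE₁/(1 + λh₁).
Solve for λ: λE₁h₂ = E₂(1 + λh₁) → λ(E₁h₂ − E₂h₁) = E₂ → λ = E₂/(E₁h₂ − E₂h₁).
λ = 140/(510×7.7 − 140×6.1) = 140/3073 = 0.04556 per min.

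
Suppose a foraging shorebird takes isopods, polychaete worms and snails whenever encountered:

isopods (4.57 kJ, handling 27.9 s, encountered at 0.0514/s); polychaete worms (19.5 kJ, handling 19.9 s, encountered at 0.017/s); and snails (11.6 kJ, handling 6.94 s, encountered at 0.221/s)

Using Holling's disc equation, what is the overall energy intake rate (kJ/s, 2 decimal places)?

0.73 kJ/s

Energy encountered per unit search time: 0.0514×4.57 + 0.017×19.5 + 0.221×11.6 = 3.13 kJ/s.
Handling time per unit search time: 0.0514×27.9 + 0.017×19.9 + 0.221×6.94 = 3.306.
Rate = 3.13/(1 + 3.306) = 0.7269 kJ/s.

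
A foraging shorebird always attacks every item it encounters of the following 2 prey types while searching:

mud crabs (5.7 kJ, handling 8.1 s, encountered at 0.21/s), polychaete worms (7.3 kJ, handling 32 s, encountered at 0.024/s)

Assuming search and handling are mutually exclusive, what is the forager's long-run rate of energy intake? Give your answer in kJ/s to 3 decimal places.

0.396 kJ/s

R = Σλ_iE_i / (1 + Σλ_ih_i)
Numerator: 0.21×5.7 + 0.024×7.3 = 1.372
Denominator: 1 + 0.21×8.1 + 0.024×32 = 3.469
R = 1.372/3.469 = 0.3956 kJ/s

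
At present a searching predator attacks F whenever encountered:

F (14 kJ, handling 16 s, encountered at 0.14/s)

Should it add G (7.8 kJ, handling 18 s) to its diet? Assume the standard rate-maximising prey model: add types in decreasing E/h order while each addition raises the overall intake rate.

No

Intake rate on the current diet: R = (0.14×14) / (1 + 0.14×16) = 1.96/3.24 = 0.6049 kJ/s.
G: E/h = 7.8/18 = 0.4333 kJ/s.
0.4333 < 0.6049, so adding G would lower the average — exclude it.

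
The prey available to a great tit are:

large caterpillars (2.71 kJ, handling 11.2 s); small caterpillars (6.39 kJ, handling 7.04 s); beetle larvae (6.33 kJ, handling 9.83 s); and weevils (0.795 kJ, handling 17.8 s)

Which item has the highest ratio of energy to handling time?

In descending order of E/h:
small caterpillars: 6.39/7.04 = 0.908 kJ/s
beetle larvae: 6.33/9.83 = 0.644 kJ/s
large caterpillars: 2.71/11.2 = 0.242 kJ/s
weevils: 0.795/17.8 = 0.0447 kJ/s

small caterpillars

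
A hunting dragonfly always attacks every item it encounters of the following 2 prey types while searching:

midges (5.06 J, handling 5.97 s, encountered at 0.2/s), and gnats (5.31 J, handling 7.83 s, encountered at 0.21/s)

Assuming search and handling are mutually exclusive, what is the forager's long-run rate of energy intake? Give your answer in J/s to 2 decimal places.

0.55 J/s

R = Σλ_iE_i / (1 + Σλ_ih_i)
Numerator: 0.2×5.06 + 0.21×5.31 = 2.127
Denominator: 1 + 0.2×5.97 + 0.21×7.83 = 3.838
R = 2.127/3.838 = 0.5542 J/s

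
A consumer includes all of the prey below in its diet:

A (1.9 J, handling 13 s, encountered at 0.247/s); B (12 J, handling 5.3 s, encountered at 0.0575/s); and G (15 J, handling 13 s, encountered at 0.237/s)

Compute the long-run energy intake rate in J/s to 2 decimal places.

Energy encountered per unit search time: 0.247×1.9 + 0.0575×12 + 0.237×15 = 4.714 J/s.
Handling time per unit search time: 0.247×13 + 0.0575×5.3 + 0.237×13 = 6.597.
Rate = 4.714/(1 + 6.597) = 0.6206 J/s.

0.62 J/s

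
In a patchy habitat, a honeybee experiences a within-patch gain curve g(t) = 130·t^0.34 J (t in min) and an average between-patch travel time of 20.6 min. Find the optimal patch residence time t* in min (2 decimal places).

10.61 min

By the marginal value theorem, leave when the instantaneous gain rate g'(t) equals the habitat-wide average g(t)/(T + t).
g'(t) = 0.34·130·t^-0.66. Setting 0.34·130·t^-0.66 = 130·t^0.34/(20.6+t) gives 0.34(20.6+t) = t, so 0.66·t = 0.34×20.6.
t* = 0.34×20.6/0.66 = 10.61 min.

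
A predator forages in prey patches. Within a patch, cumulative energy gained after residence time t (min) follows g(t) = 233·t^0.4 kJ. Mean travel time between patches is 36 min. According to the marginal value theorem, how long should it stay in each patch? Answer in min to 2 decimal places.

By the marginal value theorem, leave when the instantaneous gain rate g'(t) equals the habitat-wide average g(t)/(T + t).
g'(t) = 0.4·233·t^-0.6. Setting 0.4·233·t^-0.6 = 233·t^0.4/(36+t) gives 0.4(36+t) = t, so 0.60·t = 0.4×36.
t* = 0.4×36/0.60 = 24 min.

24.00 min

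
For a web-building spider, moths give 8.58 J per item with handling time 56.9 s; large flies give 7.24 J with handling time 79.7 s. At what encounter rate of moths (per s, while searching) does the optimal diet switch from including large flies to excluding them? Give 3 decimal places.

0.027 per s

Drop large flies once their profitability E₂/h₂ falls below the rate achievable on moths alone: E₂/h₂ = λE₁/(1 + λh₁).
Solve for λ: λE₁h₂ = E₂(1 + λh₁) → λ(E₁h₂ − E₂h₁) = E₂ → λ = E₂/(E₁h₂ − E₂h₁).
λ = 7.24/(8.58×79.7 − 7.24×56.9) = 7.24/271.9 = 0.02663 per s.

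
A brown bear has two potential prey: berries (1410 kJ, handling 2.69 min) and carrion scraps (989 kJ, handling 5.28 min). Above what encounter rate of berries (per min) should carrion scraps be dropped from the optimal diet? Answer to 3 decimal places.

The zero-one rule: include carrion scraps iff E₂/h₂ > λE₁/(1+λh₁). Equality gives the switch point.
λE₁h₂ = E₂ + λE₂h₁ ⇒ λ = E₂/(E₁h₂ − E₂h₁) = 989/(7445 − 2660) = 0.2067 per min.

0.207 per min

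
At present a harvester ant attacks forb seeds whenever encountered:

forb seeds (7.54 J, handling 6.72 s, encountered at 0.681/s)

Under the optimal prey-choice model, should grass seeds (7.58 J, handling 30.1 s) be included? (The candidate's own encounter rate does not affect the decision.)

Current rate: (0.681×7.54)/(1 + 0.681×6.72) = 0.9208 J/s.
grass seeds: E/h = 7.58/30.1 = 0.2518 J/s.
Since 0.2518 < R, time spent handling grass seeds is better spent searching.

No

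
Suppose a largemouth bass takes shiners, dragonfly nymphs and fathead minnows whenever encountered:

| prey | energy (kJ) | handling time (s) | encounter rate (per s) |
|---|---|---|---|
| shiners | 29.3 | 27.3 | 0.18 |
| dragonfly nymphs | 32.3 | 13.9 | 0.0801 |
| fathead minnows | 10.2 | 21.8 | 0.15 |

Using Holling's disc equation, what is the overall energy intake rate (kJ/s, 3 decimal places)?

Energy encountered per unit search time: 0.18×29.3 + 0.0801×32.3 + 0.15×10.2 = 9.391 kJ/s.
Handling time per unit search time: 0.18×27.3 + 0.0801×13.9 + 0.15×21.8 = 9.297.
Rate = 9.391/(1 + 9.297) = 0.912 kJ/s.

0.912 kJ/s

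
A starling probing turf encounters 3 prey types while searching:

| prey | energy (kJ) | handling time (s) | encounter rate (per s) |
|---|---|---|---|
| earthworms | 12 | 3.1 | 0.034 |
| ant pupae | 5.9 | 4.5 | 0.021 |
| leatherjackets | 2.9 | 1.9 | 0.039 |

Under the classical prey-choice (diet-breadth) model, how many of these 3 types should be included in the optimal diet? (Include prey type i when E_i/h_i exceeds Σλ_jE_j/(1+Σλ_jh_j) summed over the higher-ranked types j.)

3

Rank by E/h (kJ/s): earthworms 3.87, leatherjackets 1.53, ant pupae 1.31. Include each in turn until the next type's E/h falls below the running intake rate.
Rate on top 1: 0.3691. leatherjackets: 1.53 > 0.3691 → include.
Rate on top 2: 0.4418. ant pupae: 1.31 > 0.4418 → include.
Optimal diet: earthworms, leatherjackets, ant pupae — 3 of 3 types.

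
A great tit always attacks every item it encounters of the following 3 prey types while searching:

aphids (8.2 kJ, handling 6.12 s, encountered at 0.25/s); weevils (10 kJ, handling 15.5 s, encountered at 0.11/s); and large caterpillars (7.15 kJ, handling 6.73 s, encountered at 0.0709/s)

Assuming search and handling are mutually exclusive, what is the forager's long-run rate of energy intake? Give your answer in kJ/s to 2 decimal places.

0.78 kJ/s

R = Σλ_iE_i / (1 + Σλ_ih_i)
Numerator: 0.25×8.2 + 0.11×10 + 0.0709×7.15 = 3.657
Denominator: 1 + 0.25×6.12 + 0.11×15.5 + 0.0709×6.73 = 4.712
R = 3.657/4.712 = 0.7761 kJ/s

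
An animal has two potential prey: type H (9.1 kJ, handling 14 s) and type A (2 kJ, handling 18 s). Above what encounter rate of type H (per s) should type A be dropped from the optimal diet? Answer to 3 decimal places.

At the threshold, the rate on type H alone equals the profitability of type A: λ·9.1/(1 + λ·14) = 2/18 = 0.1111.
Rearranging, λ(9.1 − 0.1111×14) = 0.1111, so λ = 0.1111/7.544 = 0.01473 per s.

0.015 per s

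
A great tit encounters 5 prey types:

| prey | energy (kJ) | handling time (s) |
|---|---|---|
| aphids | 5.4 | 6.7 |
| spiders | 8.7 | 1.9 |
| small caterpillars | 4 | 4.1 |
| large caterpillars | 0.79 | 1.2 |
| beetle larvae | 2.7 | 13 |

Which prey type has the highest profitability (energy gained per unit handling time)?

In descending order of E/h:
spiders: 8.7/1.9 = 4.58 kJ/s
small caterpillars: 4/4.1 = 0.976 kJ/s
aphids: 5.4/6.7 = 0.806 kJ/s
large caterpillars: 0.79/1.2 = 0.658 kJ/s
beetle larvae: 2.7/13 = 0.208 kJ/s

spiders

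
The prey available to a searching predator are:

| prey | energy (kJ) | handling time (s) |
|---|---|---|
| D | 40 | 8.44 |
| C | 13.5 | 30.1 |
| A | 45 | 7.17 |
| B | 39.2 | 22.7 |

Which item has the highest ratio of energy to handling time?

In descending order of E/h:
A: 45/7.17 = 6.28 kJ/s
D: 40/8.44 = 4.74 kJ/s
B: 39.2/22.7 = 1.73 kJ/s
C: 13.5/30.1 = 0.449 kJ/s

A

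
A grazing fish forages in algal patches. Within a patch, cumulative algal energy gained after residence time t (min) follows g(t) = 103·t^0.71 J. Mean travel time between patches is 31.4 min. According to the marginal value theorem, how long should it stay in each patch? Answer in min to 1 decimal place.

Maximise g(t)/(T+t): set derivative to zero → g'(t)(T+t) = g(t).
g'(t) = 0.71·103·t^-0.29. Setting 0.71·103·t^-0.29 = 103·t^0.71/(31.4+t) gives 0.71(31.4+t) = t, so 0.29·t = 0.71×31.4.
t* = 0.71×31.4/0.29 = 76.88 min.

76.9 min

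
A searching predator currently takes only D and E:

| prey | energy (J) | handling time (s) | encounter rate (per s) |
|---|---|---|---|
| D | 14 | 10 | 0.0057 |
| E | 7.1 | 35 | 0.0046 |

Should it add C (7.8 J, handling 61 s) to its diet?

Yes

Current rate: (0.0057×14 + 0.0046×7.1)/(1 + 0.0057×10 + 0.0046×35) = 0.09233 J/s.
C: E/h = 7.8/61 = 0.1279 J/s.
0.1279 > 0.09233, so adding C raises the average — include it.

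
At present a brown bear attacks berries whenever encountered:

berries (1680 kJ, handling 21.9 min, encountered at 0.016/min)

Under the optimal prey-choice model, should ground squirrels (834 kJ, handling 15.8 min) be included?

Yes

Intake rate on the current diet: R = (0.016×1680) / (1 + 0.016×21.9) = 26.88/1.35 = 19.91 kJ/min.
Profitability of ground squirrels: 834/15.8 = 52.78 kJ/min.
Since 52.78 > R, including ground squirrels increases the long-run rate.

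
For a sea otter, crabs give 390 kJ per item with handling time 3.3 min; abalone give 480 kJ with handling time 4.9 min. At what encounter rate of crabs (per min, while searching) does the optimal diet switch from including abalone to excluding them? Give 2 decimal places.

At the threshold, the rate on crabs alone equals the profitability of abalone: λ·390/(1 + λ·3.3) = 480/4.9 = 97.96.
Rearranging, λ(390 − 97.96×3.3) = 97.96, so λ = 97.96/66.73 = 1.468 per min.

1.47 per min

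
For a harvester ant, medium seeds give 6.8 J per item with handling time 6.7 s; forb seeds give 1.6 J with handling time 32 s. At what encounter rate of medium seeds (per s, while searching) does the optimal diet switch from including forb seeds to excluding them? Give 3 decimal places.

At the threshold, the rate on medium seeds alone equals the profitability of forb seeds: λ·6.8/(1 + λ·6.7) = 1.6/32 = 0.05.
Rearranging, λ(6.8 − 0.05×6.7) = 0.05, so λ = 0.05/6.465 = 0.007734 per s.

0.008 per s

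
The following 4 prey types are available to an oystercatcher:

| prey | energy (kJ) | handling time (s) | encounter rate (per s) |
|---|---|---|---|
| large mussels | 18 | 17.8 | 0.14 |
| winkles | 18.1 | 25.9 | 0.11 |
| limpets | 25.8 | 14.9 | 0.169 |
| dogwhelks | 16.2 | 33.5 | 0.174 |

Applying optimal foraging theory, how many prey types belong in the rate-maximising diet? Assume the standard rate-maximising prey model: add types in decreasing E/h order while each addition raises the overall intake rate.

Profitabilities (E/h, kJ/s): limpets 1.73, large mussels 1.01, winkles 0.699, dogwhelks 0.484. Add prey in this order while the next type's profitability exceeds the intake rate on those already taken.
Rate on top 1: 1.239. large mussels: 1.01 < 1.239 → exclude; stop.
Optimal diet: limpets — 1 of 4 types.

1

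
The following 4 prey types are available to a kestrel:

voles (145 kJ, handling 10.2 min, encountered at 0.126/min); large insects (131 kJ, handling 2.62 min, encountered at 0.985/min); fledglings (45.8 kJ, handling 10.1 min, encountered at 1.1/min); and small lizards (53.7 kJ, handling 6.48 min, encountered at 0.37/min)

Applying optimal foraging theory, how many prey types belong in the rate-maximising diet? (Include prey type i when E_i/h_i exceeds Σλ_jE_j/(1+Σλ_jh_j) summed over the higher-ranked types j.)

E/h in descending order: large insects 50, voles 14.2, small lizards 8.29, fledglings 4.53 kJ/min. The optimal diet is the largest prefix of this list for which every included type satisfies E_i/h_i > R on the types above it.
Rate on top 1: 36.04. voles: 14.2 < 36.04 → exclude; stop.
Optimal diet: large insects — 1 of 4 types.

1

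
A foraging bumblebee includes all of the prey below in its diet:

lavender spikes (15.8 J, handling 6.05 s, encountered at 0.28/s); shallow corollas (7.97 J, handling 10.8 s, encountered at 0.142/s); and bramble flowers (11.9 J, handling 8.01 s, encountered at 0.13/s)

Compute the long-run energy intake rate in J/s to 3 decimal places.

R = Σλ_iE_i / (1 + Σλ_ih_i)
Numerator: 0.28×15.8 + 0.142×7.97 + 0.13×11.9 = 7.103
Denominator: 1 + 0.28×6.05 + 0.142×10.8 + 0.13×8.01 = 5.269
R = 7.103/5.269 = 1.348 J/s

1.348 J/s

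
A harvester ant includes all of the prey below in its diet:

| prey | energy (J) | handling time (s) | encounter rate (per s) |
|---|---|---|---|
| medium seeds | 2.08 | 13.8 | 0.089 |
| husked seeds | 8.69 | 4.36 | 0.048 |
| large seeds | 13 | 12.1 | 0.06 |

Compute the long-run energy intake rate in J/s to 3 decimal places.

0.437 J/s

R = Σλ_iE_i / (1 + Σλ_ih_i)
Numerator: 0.089×2.08 + 0.048×8.69 + 0.06×13 = 1.382
Denominator: 1 + 0.089×13.8 + 0.048×4.36 + 0.06×12.1 = 3.163
R = 1.382/3.163 = 0.4369 J/s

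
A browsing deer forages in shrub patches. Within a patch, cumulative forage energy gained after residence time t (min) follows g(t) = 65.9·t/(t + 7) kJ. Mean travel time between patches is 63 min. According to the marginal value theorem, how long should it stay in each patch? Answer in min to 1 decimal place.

Maximise g(t)/(T+t): set derivative to zero → g'(t)(T+t) = g(t).
g'(t) = 65.9·7/(t + 7)². Setting 65.9·7/(t+7)² = 65.9t/[(t+7)(63+t)] gives 7(63+t) = t(t+7), so t² = 7×63 = 441.
t* = √441 = 21 min.

21.0 min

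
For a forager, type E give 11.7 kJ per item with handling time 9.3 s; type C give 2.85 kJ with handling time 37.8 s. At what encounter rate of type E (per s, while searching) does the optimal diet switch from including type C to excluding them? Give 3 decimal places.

0.007 per s

At the threshold, the rate on type E alone equals the profitability of type C: λ·11.7/(1 + λ·9.3) = 2.85/37.8 = 0.0754.
Rearranging, λ(11.7 − 0.0754×9.3) = 0.0754, so λ = 0.0754/11 = 0.006855 per s.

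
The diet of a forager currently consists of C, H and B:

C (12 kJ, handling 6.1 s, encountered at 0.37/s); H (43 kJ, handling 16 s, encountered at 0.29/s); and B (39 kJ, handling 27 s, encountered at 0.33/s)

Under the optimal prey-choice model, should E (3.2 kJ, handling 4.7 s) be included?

Intake rate on the current diet: R = (0.37×12 + 0.29×43 + 0.33×39) / (1 + 0.37×6.1 + 0.29×16 + 0.33×27) = 29.78/16.81 = 1.772 kJ/s.
E: E/h = 3.2/4.7 = 0.6809 kJ/s.
Since 0.6809 < R, time spent handling E is better spent searching.

No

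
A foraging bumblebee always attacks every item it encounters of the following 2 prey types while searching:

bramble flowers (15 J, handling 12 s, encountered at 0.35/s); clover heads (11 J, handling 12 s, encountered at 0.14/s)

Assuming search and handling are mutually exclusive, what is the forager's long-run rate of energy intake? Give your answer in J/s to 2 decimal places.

0.99 J/s

R = (0.35×15 + 0.14×11) / (1 + 0.35×12 + 0.14×12) = 6.79/6.88 = 0.9869 J/s.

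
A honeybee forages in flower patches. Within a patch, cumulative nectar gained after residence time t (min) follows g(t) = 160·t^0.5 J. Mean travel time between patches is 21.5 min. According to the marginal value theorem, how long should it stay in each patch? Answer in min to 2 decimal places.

21.50 min

Optimal t* satisfies g'(t*) = g(t*)/(T + t*).
g'(t) = 0.5·160·t^-0.5. Setting 0.5·160·t^-0.5 = 160·t^0.5/(21.5+t) gives 0.5(21.5+t) = t, so 0.50·t = 0.5×21.5.
t* = 0.5×21.5/0.50 = 21.5 min.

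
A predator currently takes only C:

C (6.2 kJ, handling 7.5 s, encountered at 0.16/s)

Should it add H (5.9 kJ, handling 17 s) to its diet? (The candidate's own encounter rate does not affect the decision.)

Intake rate on the current diet: R = (0.16×6.2) / (1 + 0.16×7.5) = 0.992/2.2 = 0.4509 kJ/s.
Profitability of H: 5.9/17 = 0.3471 kJ/s.
0.3471 < 0.4509, so adding H would lower the average — exclude it.

No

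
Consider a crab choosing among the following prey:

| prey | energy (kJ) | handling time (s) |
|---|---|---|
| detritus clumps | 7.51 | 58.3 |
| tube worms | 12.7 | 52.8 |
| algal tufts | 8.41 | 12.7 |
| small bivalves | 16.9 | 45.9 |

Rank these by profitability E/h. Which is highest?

algal tufts

In descending order of E/h:
algal tufts: 8.41/12.7 = 0.662 kJ/s
small bivalves: 16.9/45.9 = 0.368 kJ/s
tube worms: 12.7/52.8 = 0.241 kJ/s
detritus clumps: 7.51/58.3 = 0.129 kJ/s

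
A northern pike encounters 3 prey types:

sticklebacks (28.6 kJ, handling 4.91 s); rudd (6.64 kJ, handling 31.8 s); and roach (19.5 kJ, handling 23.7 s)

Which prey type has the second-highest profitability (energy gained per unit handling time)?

Profitability E/h (kJ/s): sticklebacks = 28.6/4.91 = 5.82, rudd = 6.64/31.8 = 0.209, roach = 19.5/23.7 = 0.823.
Ranked: sticklebacks > roach > rudd.

roach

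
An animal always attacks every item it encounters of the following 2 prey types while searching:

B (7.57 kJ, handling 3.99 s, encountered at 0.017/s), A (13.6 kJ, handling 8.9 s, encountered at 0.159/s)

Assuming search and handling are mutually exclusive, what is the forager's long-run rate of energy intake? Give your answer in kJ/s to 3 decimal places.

R = (0.017×7.57 + 0.159×13.6) / (1 + 0.017×3.99 + 0.159×8.9) = 2.291/2.483 = 0.9227 kJ/s.

0.923 kJ/s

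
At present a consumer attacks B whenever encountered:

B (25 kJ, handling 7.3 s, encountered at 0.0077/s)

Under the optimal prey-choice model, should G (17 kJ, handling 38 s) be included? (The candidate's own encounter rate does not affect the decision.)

Yes

Current rate: (0.0077×25)/(1 + 0.0077×7.3) = 0.1823 kJ/s.
Profitability of G: 17/38 = 0.4474 kJ/s.
0.4474 > 0.1823, so adding G raises the average — include it.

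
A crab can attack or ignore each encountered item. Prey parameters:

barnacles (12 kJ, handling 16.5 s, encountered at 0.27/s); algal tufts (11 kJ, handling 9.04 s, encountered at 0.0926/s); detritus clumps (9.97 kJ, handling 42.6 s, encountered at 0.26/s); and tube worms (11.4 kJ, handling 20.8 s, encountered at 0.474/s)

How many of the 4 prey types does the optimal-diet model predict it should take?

2

Profitabilities (E/h, kJ/s): algal tufts 1.22, barnacles 0.727, tube worms 0.548, detritus clumps 0.234. Add prey in this order while the next type's profitability exceeds the intake rate on those already taken.
Rate on top 1: 0.5545. barnacles: 0.727 > 0.5545 → include.
Rate on top 2: 0.6768. tube worms: 0.548 < 0.6768 → exclude; stop.
Optimal diet: algal tufts, barnacles — 2 of 4 types.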